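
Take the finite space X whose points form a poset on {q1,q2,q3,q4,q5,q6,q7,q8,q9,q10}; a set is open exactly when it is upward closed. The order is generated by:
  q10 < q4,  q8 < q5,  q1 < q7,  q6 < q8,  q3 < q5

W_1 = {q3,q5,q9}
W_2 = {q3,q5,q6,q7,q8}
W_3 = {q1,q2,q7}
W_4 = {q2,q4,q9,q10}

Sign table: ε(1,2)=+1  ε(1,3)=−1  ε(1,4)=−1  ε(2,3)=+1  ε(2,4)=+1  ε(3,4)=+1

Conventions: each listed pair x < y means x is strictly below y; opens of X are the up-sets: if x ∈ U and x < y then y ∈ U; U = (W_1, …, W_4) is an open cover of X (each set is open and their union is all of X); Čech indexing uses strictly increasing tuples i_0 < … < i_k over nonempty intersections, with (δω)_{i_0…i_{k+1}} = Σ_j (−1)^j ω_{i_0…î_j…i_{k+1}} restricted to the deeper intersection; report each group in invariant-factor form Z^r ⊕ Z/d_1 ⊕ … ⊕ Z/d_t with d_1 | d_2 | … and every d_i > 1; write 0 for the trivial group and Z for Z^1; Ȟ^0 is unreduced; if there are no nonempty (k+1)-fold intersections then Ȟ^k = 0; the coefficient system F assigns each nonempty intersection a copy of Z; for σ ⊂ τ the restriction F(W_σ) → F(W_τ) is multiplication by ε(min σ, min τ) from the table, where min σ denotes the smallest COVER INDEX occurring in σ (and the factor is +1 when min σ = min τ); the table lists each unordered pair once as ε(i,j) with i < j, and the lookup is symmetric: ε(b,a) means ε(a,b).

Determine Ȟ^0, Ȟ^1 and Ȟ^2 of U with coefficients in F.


Ȟ^0(U;F) ≅ 0, Ȟ^1(U;F) ≅ Z/2, Ȟ^2(U;F) ≅ 0

nonempty intersections:
  W12={q3,q5} W14={q9} W23={q7} W34={q2}
C dims 4,4; δ0: rk 4, SNF 1^3·2
Ȟ^0: (4−4)−0=0 ⇒ 0
Ȟ^1: (4−0)−4=0 plus torsion [2] ⇒ Z/2
Ȟ^2: (0−0)−0=0 ⇒ 0


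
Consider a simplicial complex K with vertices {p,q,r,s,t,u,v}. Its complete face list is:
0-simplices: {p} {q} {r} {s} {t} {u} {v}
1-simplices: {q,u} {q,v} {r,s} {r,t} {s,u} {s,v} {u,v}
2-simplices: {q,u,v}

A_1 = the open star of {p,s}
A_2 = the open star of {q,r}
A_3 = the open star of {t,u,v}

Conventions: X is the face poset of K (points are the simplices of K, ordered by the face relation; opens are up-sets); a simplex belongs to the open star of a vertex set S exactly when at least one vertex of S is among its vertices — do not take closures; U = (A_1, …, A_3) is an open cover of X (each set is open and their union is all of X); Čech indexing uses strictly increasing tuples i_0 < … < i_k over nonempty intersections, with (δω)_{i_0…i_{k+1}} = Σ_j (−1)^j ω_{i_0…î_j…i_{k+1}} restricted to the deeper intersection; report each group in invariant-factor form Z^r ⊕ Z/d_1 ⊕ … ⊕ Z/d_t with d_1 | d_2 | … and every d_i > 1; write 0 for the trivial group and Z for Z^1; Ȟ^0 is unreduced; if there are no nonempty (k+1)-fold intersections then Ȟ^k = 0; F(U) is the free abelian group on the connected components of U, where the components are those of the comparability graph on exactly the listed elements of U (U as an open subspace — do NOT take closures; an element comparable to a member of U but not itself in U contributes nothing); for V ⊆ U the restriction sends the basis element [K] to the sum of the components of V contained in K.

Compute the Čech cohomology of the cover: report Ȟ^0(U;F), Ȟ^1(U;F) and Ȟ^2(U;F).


Ȟ^0(U;F) ≅ Z^2,  Ȟ^1(U;F) ≅ Z,  Ȟ^2(U;F) ≅ 0

nerve simplices:
  A1={{p},{s},{r,s},{s,u},{s,v}} A2={{q},{r},{q,u},{q,v},{r,s},{r,t},{q,u,v}} A3={{t},{u},{v},{q,u},{q,v},{r,t},{s,u},{s,v},{u,v},{q,u,v}}
  A12={{r,s}} A13={{s,u},{s,v}} A23={{q,u},{q,v},{r,t},{q,u,v}}
components per intersection:
  A1: {{p}} {{s},{r,s},{s,u},{s,v}}
  A2: {{q},{q,u},{q,v},{q,u,v}} {{r},{r,s},{r,t}}
  A3: {{t},{r,t}} {{u},{v},{q,u},{q,v},{s,u},{s,v},{u,v},{q,u,v}}
  A12: {{r,s}}
  A13: {{s,u}} {{s,v}}
  A23: {{q,u},{q,v},{q,u,v}} {{r,t}}
C dims 6,5; δ0: rk 4, SNF 1^4
degree 0: 6−4−0 = 2 → Ȟ^0 ≅ Z^2
degree 1: 5−0−4 = 1 → Ȟ^1 ≅ Z
degree 2: 0−0−0 = 0 → Ȟ^2 ≅ 0


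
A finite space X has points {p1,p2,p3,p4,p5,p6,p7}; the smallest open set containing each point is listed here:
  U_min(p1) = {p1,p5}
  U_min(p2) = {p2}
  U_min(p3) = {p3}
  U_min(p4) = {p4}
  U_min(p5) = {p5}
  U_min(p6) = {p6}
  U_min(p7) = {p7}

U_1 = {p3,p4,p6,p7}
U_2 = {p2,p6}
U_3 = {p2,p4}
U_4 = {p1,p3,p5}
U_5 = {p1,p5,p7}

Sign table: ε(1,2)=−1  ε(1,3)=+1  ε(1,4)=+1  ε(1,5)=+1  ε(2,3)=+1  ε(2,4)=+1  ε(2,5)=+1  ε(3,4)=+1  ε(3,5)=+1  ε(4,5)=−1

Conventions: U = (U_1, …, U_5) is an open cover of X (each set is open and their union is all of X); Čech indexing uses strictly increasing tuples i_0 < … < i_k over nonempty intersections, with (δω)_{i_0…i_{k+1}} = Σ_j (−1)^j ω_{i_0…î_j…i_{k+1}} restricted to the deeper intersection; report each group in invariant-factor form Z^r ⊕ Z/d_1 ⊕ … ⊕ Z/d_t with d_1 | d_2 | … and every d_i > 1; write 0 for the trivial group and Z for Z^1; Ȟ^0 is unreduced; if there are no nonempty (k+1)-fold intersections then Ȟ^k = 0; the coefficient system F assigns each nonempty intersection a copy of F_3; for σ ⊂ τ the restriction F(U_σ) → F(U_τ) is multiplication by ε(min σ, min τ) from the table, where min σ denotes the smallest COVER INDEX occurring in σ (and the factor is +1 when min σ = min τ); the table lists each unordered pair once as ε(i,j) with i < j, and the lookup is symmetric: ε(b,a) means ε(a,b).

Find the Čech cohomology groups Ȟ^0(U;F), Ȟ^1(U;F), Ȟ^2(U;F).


Ȟ^0 ≅ 0,  Ȟ^1 ≅ Z/3,  Ȟ^2 ≅ 0

nerve of the cover:
  U12={p6} U13={p4} U14={p3} U15={p7} U23={p2} U45={p1,p5}
C dims 5,6; δ0: rk_F3 5
Ȟ^0 = (5 − 5) − 0 = 0, so Ȟ^0 ≅ 0
Ȟ^1 = (6 − 0) − 5 = 1, so Ȟ^1 ≅ Z/3
Ȟ^2 = (0 − 0) − 0 = 0, so Ȟ^2 ≅ 0


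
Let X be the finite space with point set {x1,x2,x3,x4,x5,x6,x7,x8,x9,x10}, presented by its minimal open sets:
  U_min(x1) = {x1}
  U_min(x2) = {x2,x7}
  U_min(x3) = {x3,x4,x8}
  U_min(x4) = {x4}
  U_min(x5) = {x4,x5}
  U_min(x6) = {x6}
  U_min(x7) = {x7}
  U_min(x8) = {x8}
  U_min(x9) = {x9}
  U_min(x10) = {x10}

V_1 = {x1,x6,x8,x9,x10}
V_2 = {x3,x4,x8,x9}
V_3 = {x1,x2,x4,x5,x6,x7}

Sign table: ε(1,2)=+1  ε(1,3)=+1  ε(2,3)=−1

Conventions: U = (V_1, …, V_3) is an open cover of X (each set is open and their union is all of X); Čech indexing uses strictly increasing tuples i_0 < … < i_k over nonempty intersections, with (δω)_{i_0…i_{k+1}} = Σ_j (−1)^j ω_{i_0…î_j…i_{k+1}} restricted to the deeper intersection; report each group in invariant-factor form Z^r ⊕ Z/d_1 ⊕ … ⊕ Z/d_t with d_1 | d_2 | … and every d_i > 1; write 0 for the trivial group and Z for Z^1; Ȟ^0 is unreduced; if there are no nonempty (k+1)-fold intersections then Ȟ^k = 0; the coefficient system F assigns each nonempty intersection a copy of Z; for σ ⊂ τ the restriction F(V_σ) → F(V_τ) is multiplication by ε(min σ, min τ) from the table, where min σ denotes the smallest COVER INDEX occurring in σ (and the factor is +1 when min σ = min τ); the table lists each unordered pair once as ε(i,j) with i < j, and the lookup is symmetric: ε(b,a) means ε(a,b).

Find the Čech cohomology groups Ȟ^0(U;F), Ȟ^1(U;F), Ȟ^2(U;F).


Ȟ^0(U;F) ≅ 0, Ȟ^1(U;F) ≅ Z/2, Ȟ^2(U;F) ≅ 0

nerve of the cover:
  V12={x8,x9} V13={x1,x6} V23={x4}
C dims 3,3; δ0: rk 3, SNF 1^2·2
Ȟ^0 = (3 − 3) − 0 = 0, so Ȟ^0 ≅ 0
Ȟ^1 = (3 − 0) − 3 = 0 plus torsion [2], so Ȟ^1 ≅ Z/2
Ȟ^2 = (0 − 0) − 0 = 0, so Ȟ^2 ≅ 0


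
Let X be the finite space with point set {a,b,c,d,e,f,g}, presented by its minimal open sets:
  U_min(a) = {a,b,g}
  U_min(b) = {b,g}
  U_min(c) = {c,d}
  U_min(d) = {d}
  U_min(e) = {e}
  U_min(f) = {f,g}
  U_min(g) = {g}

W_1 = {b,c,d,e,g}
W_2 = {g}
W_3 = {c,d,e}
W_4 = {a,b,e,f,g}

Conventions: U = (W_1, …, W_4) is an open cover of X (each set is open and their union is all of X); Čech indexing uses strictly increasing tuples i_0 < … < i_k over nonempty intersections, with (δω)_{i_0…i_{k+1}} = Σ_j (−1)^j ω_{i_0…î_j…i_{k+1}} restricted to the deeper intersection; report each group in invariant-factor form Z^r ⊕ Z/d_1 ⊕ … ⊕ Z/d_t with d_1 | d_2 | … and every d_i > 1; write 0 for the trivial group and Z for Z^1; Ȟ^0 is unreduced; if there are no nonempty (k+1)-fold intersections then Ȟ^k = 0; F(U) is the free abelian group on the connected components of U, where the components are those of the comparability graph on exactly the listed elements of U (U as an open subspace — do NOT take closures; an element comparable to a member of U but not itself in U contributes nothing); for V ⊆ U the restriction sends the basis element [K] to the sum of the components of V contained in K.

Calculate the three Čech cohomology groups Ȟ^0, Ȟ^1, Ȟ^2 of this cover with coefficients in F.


Ȟ^0 ≅ Z^3; Ȟ^1 ≅ 0; Ȟ^2 ≅ 0

nerve simplices:
  W12={g} W13={c,d,e} W14={b,e,g} W24={g} W34={e}
  W124={g} W134={e}
components per intersection:
  W1: {b,g} {c,d} {e}
  W2: {g}
  W3: {c,d} {e}
  W4: {a,b,f,g} {e}
  W12: {g}
  W13: {c,d} {e}
  W14: {b,g} {e}
  W24: {g}
  W34: {e}
  W124: {g}
  W134: {e}
C dims 8,7,2; δ0: rk 5, SNF 1^5; δ1: rk 2, SNF 1^2
degree 0: 8−5−0 = 3 → Ȟ^0 ≅ Z^3
degree 1: 7−2−5 = 0 → Ȟ^1 ≅ 0
degree 2: 2−0−2 = 0 → Ȟ^2 ≅ 0


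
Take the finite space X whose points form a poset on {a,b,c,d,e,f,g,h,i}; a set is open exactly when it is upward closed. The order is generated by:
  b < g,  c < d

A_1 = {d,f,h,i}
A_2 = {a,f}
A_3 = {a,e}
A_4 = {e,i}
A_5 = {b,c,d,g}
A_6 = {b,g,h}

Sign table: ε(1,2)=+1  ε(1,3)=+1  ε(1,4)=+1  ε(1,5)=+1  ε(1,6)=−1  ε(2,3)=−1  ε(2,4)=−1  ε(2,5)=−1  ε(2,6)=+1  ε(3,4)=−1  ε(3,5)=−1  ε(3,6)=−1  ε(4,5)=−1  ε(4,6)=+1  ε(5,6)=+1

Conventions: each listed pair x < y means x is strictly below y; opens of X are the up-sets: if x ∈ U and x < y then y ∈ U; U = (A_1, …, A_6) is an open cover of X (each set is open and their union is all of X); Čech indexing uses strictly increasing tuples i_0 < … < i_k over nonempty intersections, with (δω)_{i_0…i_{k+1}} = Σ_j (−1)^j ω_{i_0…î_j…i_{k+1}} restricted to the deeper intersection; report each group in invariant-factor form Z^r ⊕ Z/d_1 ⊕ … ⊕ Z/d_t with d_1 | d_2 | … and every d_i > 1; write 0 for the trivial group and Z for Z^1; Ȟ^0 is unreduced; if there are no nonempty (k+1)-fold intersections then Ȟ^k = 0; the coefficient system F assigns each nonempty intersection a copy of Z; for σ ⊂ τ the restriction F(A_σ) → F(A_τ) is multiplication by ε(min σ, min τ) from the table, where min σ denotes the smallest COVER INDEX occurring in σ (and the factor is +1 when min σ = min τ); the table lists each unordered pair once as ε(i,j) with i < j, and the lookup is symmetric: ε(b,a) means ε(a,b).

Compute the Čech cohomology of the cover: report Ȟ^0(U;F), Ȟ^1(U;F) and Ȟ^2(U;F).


nerve simplices:
  A12={f} A14={i} A15={d} A16={h} A23={a} A34={e} A56={b,g}
C dims 6,7; δ0: rk 6, SNF 1^5·2
degree 0: 6−6−0 = 0 → Ȟ^0 ≅ 0
degree 1: 7−0−6 = 1 plus torsion [2] → Ȟ^1 ≅ Z ⊕ Z/2
degree 2: 0−0−0 = 0 → Ȟ^2 ≅ 0

Ȟ^0 ≅ 0, Ȟ^1 ≅ Z ⊕ Z/2 and Ȟ^2 ≅ 0


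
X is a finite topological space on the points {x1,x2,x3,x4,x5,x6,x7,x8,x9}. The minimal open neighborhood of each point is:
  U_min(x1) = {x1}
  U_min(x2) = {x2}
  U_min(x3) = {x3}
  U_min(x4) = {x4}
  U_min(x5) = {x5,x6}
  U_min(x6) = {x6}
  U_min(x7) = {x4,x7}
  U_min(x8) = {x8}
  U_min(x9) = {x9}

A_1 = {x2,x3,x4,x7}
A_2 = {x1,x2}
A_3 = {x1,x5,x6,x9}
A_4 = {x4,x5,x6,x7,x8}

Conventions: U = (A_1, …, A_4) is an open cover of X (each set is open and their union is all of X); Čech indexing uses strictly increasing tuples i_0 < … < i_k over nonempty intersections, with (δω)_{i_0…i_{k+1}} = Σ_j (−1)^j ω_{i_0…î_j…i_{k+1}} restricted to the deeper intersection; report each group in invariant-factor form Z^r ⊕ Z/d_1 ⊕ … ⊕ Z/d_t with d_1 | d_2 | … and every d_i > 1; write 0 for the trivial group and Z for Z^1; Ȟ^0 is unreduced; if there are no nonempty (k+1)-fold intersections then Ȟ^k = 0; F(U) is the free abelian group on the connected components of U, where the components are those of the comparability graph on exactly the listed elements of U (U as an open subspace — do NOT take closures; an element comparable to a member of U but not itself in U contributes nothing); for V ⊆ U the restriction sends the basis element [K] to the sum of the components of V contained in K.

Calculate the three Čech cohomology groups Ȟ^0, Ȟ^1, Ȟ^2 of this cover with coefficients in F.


Ȟ^0 = Z^7,  Ȟ^1 = 0,  Ȟ^2 = 0

nerve of the cover:
  A12={x2} A14={x4,x7} A23={x1} A34={x5,x6}
components per intersection:
  A1: {x2} {x3} {x4,x7}
  A2: {x1} {x2}
  A3: {x1} {x5,x6} {x9}
  A4: {x4,x7} {x5,x6} {x8}
  A12: {x2}
  A14: {x4,x7}
  A23: {x1}
  A34: {x5,x6}
C dims 11,4; δ0: rk 4, SNF 1^4
Ȟ^0 = (11 − 4) − 0 = 7, so Ȟ^0 ≅ Z^7
Ȟ^1 = (4 − 0) − 4 = 0, so Ȟ^1 ≅ 0
Ȟ^2 = (0 − 0) − 0 = 0, so Ȟ^2 ≅ 0


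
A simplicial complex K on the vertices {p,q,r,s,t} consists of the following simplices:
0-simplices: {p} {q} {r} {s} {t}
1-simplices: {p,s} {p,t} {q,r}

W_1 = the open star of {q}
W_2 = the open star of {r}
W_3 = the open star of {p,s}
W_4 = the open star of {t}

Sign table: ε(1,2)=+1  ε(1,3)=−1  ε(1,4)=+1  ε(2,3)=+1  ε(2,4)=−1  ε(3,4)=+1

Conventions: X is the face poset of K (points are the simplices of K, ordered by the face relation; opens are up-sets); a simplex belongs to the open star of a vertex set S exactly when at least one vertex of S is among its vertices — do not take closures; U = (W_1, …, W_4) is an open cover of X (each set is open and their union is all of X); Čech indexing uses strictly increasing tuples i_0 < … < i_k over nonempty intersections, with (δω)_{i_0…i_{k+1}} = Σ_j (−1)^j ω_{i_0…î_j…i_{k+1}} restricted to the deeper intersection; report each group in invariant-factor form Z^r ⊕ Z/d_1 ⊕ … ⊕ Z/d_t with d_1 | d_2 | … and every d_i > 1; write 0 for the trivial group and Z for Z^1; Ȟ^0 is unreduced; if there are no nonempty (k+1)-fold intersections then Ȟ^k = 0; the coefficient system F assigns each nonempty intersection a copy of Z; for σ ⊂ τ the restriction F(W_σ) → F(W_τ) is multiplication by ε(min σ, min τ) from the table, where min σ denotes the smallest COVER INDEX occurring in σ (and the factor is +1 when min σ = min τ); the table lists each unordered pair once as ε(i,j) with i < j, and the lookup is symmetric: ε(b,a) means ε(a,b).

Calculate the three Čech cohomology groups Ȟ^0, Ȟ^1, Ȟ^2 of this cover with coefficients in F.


intersection data:
  W1={{q},{q,r}} W2={{r},{q,r}} W3={{p},{s},{p,s},{p,t}} W4={{t},{p,t}}
  W12={{q,r}} W34={{p,t}}
C dims 4,2; δ0: rk 2, SNF 1^2
Ȟ^0 = (4 − 2) − 0 = 2, so Ȟ^0 ≅ Z^2
Ȟ^1 = (2 − 0) − 2 = 0, so Ȟ^1 ≅ 0
Ȟ^2 = (0 − 0) − 0 = 0, so Ȟ^2 ≅ 0

Ȟ^0 ≅ Z^2,  Ȟ^1 ≅ 0,  Ȟ^2 ≅ 0


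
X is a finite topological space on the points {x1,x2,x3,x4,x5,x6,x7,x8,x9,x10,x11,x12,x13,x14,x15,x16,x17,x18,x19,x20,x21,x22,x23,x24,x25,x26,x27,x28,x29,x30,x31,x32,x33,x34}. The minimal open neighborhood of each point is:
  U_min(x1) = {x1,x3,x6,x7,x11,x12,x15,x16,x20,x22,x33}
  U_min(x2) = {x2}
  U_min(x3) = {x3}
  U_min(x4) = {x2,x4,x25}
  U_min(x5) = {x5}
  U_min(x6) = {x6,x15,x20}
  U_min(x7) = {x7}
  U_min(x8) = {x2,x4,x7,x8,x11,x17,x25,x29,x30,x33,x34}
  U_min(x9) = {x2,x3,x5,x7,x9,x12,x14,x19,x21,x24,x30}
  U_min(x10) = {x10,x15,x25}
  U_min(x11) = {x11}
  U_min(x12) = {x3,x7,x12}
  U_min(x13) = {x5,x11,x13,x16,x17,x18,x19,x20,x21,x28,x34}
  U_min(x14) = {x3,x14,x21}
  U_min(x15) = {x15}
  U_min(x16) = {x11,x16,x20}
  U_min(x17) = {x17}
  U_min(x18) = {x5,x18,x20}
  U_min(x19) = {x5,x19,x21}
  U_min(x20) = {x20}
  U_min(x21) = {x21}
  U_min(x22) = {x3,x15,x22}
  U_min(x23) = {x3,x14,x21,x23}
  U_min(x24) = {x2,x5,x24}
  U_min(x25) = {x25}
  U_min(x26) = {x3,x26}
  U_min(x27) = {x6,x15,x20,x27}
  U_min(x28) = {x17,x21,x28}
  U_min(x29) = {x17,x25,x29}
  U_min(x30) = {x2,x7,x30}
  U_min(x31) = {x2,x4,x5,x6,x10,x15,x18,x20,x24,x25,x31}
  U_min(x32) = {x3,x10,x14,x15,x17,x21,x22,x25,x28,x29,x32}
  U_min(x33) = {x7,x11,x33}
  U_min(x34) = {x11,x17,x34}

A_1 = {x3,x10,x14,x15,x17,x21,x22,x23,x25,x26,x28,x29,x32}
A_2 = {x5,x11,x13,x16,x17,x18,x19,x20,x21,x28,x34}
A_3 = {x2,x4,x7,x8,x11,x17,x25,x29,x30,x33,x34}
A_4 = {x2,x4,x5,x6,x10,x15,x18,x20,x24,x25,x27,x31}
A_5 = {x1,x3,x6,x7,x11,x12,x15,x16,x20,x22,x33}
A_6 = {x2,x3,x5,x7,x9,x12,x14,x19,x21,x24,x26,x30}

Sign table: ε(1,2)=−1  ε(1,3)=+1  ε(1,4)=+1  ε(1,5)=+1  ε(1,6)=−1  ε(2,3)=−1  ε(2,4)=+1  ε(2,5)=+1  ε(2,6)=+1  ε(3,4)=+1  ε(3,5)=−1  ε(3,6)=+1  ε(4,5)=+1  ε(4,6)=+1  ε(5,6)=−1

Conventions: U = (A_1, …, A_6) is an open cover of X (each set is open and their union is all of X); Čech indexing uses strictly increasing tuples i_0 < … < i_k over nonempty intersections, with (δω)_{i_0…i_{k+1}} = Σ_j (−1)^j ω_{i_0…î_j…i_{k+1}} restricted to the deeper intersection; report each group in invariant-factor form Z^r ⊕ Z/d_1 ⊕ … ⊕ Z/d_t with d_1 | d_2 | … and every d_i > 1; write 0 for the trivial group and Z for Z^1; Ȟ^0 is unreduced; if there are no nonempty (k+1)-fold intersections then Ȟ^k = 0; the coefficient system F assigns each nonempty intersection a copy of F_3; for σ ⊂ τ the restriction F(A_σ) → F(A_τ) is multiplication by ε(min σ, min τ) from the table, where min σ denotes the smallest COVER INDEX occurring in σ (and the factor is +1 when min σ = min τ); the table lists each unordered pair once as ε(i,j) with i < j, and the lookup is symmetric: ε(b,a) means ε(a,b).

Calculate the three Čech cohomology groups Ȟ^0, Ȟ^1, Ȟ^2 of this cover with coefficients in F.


nerve of the cover:
  A12={x17,x21,x28} A13={x17,x25,x29} A14={x10,x15,x25} A15={x3,x15,x22} A16={x3,x14,x21,x26} A23={x11,x17,x34} A24={x5,x18,x20} A25={x11,x16,x20} A26={x5,x19,x21} A34={x2,x4,x25} A35={x7,x11,x33} A36={x2,x7,x30} A45={x6,x15,x20} A46={x2,x5,x24} A56={x3,x7,x12}
  A123={x17} A126={x21} A134={x25} A145={x15} A156={x3} A235={x11} A245={x20} A246={x5} A346={x2} A356={x7}
C dims 6,15,10; δ0: rk_F3 6; δ1: rk_F3 9
Ȟ^0 = (6 − 6) − 0 = 0, so Ȟ^0 ≅ 0
Ȟ^1 = (15 − 9) − 6 = 0, so Ȟ^1 ≅ 0
Ȟ^2 = (10 − 0) − 9 = 1, so Ȟ^2 ≅ Z/3

Ȟ^0(U;F) ≅ 0, Ȟ^1(U;F) ≅ 0 and Ȟ^2(U;F) ≅ Z/3


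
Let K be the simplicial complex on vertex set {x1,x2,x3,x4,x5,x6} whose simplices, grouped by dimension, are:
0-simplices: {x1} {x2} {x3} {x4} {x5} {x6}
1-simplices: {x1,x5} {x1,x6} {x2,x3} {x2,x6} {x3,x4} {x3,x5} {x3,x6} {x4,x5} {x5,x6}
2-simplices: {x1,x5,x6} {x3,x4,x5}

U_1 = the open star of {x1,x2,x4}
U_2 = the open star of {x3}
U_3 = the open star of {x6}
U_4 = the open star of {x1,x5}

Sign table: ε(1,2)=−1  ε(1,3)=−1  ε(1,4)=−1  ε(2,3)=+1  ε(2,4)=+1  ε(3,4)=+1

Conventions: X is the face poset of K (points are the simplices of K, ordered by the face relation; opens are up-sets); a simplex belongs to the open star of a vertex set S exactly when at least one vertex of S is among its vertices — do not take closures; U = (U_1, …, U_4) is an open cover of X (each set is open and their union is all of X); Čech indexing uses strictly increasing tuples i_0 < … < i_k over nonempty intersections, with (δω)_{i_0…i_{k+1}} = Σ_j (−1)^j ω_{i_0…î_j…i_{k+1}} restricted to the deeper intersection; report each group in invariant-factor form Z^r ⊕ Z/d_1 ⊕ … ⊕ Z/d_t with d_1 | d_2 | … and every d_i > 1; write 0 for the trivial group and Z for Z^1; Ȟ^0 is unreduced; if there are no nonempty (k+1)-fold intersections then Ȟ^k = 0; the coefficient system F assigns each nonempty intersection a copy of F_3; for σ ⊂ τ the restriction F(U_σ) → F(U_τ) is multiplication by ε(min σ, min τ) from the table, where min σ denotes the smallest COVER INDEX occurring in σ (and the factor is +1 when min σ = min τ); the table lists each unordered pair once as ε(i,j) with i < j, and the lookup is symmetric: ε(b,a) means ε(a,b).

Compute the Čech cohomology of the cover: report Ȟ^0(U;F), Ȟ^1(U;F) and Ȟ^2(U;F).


Ȟ^0 ≅ Z/3, Ȟ^1 ≅ Z/3, Ȟ^2 ≅ 0

cover nerve:
  U1={{x1},{x2},{x4},{x1,x5},{x1,x6},{x2,x3},{x2,x6},{x3,x4},{x4,x5},{x1,x5,x6},{x3,x4,x5}} U2={{x3},{x2,x3},{x3,x4},{x3,x5},{x3,x6},{x3,x4,x5}} U3={{x6},{x1,x6},{x2,x6},{x3,x6},{x5,x6},{x1,x5,x6}} U4={{x1},{x5},{x1,x5},{x1,x6},{x3,x5},{x4,x5},{x5,x6},{x1,x5,x6},{x3,x4,x5}}
  U12={{x2,x3},{x3,x4},{x3,x4,x5}} U13={{x1,x6},{x2,x6},{x1,x5,x6}} U14={{x1},{x1,x5},{x1,x6},{x4,x5},{x1,x5,x6},{x3,x4,x5}} U23={{x3,x6}} U24={{x3,x5},{x3,x4,x5}} U34={{x1,x6},{x5,x6},{x1,x5,x6}}
  U124={{x3,x4,x5}} U134={{x1,x6},{x1,x5,x6}}
C dims 4,6,2; δ0: rk_F3 3; δ1: rk_F3 2
Ȟ^0: (4−3)−0=1 ⇒ Z/3
Ȟ^1: (6−2)−3=1 ⇒ Z/3
Ȟ^2: (2−0)−2=0 ⇒ 0


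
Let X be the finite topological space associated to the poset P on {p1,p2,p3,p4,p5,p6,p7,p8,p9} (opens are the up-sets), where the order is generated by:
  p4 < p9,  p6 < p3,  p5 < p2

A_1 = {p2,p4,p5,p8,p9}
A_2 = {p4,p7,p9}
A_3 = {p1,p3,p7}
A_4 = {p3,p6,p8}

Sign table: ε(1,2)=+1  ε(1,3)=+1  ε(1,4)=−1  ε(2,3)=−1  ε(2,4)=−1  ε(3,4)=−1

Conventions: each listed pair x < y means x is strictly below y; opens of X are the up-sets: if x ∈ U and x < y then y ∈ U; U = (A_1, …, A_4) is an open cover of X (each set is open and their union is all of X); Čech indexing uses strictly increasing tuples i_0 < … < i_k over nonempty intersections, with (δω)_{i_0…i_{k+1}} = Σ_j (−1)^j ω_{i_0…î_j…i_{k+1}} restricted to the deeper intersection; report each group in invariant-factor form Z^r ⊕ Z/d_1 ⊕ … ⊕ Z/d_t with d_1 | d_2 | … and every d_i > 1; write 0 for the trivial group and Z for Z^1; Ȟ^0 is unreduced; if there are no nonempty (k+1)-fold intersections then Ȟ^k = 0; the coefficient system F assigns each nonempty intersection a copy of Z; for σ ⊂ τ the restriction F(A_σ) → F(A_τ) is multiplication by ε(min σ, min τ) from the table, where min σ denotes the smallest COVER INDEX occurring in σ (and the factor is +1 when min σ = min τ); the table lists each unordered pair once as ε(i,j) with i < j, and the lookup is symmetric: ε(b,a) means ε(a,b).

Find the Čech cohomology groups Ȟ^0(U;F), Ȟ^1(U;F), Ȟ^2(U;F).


Ȟ^0 = 0, Ȟ^1 = Z/2 and Ȟ^2 = 0

nerve simplices:
  A12={p4,p9} A14={p8} A23={p7} A34={p3}
C dims 4,4; δ0: rk 4, SNF 1^3·2
degree 0: 4−4−0 = 0 → Ȟ^0 ≅ 0
degree 1: 4−0−4 = 0 plus torsion [2] → Ȟ^1 ≅ Z/2
degree 2: 0−0−0 = 0 → Ȟ^2 ≅ 0


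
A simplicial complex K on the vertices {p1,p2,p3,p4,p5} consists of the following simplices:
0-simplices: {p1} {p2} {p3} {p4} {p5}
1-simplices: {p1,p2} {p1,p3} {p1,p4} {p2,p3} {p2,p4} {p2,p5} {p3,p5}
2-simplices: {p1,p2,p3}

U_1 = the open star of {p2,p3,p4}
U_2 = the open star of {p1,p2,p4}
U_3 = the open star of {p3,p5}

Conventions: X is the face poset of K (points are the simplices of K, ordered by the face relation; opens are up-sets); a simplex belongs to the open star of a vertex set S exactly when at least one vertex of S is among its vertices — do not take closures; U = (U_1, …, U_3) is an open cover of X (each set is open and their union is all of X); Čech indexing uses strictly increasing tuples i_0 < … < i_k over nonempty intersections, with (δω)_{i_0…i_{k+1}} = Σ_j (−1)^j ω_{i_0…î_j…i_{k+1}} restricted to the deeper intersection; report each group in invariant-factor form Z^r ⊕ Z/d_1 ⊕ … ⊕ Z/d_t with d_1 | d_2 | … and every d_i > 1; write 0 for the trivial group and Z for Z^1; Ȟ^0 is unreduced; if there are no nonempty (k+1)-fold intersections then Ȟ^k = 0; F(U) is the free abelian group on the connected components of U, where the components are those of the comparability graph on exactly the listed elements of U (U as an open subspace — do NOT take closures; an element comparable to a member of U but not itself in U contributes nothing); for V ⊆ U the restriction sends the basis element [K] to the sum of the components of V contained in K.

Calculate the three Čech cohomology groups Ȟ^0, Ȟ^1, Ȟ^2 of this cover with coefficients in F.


nerve of the cover:
  U1={{p2},{p3},{p4},{p1,p2},{p1,p3},{p1,p4},{p2,p3},{p2,p4},{p2,p5},{p3,p5},{p1,p2,p3}} U2={{p1},{p2},{p4},{p1,p2},{p1,p3},{p1,p4},{p2,p3},{p2,p4},{p2,p5},{p1,p2,p3}} U3={{p3},{p5},{p1,p3},{p2,p3},{p2,p5},{p3,p5},{p1,p2,p3}}
  U12={{p2},{p4},{p1,p2},{p1,p3},{p1,p4},{p2,p3},{p2,p4},{p2,p5},{p1,p2,p3}} U13={{p3},{p1,p3},{p2,p3},{p2,p5},{p3,p5},{p1,p2,p3}} U23={{p1,p3},{p2,p3},{p2,p5},{p1,p2,p3}}
  U123={{p1,p3},{p2,p3},{p2,p5},{p1,p2,p3}}
components per intersection:
  U1: {{p2},{p3},{p4},{p1,p2},{p1,p3},{p1,p4},{p2,p3},{p2,p4},{p2,p5},{p3,p5},{p1,p2,p3}}
  U2: {{p1},{p2},{p4},{p1,p2},{p1,p3},{p1,p4},{p2,p3},{p2,p4},{p2,p5},{p1,p2,p3}}
  U3: {{p3},{p5},{p1,p3},{p2,p3},{p2,p5},{p3,p5},{p1,p2,p3}}
  U12: {{p2},{p4},{p1,p2},{p1,p3},{p1,p4},{p2,p3},{p2,p4},{p2,p5},{p1,p2,p3}}
  U13: {{p3},{p1,p3},{p2,p3},{p3,p5},{p1,p2,p3}} {{p2,p5}}
  U23: {{p1,p3},{p2,p3},{p1,p2,p3}} {{p2,p5}}
  U123: {{p1,p3},{p2,p3},{p1,p2,p3}} {{p2,p5}}
C dims 3,5,2; δ0: rk 2, SNF 1^2; δ1: rk 2, SNF 1^2
Ȟ^0 = (3 − 2) − 0 = 1, so Ȟ^0 ≅ Z
Ȟ^1 = (5 − 2) − 2 = 1, so Ȟ^1 ≅ Z
Ȟ^2 = (2 − 0) − 2 = 0, so Ȟ^2 ≅ 0

Ȟ^0 ≅ Z; Ȟ^1 ≅ Z; Ȟ^2 ≅ 0


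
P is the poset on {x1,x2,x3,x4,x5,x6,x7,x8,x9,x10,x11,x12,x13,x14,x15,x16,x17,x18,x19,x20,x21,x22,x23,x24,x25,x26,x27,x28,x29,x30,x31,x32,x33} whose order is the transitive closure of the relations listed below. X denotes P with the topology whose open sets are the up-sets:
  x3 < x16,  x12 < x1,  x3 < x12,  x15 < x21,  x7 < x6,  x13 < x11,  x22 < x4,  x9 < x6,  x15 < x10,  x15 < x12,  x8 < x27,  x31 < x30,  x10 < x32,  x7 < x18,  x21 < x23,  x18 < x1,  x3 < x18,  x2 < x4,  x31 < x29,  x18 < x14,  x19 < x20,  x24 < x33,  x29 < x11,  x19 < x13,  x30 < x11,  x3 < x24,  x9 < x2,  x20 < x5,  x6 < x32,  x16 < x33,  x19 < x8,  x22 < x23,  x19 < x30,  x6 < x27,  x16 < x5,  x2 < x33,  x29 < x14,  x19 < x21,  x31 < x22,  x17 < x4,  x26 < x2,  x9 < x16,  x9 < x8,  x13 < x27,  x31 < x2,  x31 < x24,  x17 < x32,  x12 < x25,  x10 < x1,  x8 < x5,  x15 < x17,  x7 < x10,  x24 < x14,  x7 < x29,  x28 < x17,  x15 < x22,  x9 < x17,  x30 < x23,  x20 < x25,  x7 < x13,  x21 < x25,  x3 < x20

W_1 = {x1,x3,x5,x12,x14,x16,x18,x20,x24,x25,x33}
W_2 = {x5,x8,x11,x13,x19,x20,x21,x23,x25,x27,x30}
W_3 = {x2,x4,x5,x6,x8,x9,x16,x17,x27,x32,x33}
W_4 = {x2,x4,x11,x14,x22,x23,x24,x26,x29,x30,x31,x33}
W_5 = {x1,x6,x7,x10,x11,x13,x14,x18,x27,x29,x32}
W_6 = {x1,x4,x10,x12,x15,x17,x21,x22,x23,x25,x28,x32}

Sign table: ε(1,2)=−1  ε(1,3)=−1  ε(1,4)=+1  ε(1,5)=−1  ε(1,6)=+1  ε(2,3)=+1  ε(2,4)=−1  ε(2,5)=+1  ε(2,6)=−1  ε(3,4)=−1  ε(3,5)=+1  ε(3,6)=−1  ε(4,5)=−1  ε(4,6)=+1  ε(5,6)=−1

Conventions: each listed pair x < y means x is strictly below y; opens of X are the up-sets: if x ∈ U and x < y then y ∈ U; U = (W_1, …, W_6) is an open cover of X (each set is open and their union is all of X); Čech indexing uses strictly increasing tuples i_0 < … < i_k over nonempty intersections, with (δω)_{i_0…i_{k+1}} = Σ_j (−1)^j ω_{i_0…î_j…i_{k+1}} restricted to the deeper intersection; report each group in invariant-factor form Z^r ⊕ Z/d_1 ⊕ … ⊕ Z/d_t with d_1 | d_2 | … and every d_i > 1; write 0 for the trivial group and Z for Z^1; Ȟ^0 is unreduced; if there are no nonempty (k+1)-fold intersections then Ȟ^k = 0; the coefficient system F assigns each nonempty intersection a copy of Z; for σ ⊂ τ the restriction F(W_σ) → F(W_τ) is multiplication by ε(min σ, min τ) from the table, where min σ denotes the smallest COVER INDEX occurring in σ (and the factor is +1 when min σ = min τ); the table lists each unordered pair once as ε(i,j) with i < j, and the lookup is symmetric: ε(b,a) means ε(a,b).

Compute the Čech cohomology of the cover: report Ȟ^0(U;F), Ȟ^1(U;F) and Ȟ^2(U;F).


Ȟ^0(U;F) ≅ Z, Ȟ^1(U;F) ≅ 0 and Ȟ^2(U;F) ≅ Z/2

nonempty intersections:
  W12={x5,x20,x25} W13={x5,x16,x33} W14={x14,x24,x33} W15={x1,x14,x18} W16={x1,x12,x25} W23={x5,x8,x27} W24={x11,x23,x30} W25={x11,x13,x27} W26={x21,x23,x25} W34={x2,x4,x33} W35={x6,x27,x32} W36={x4,x17,x32} W45={x11,x14,x29} W46={x4,x22,x23} W56={x1,x10,x32}
  W123={x5} W126={x25} W134={x33} W145={x14} W156={x1} W235={x27} W245={x11} W246={x23} W346={x4} W356={x32}
C dims 6,15,10; δ0: rk 5, SNF 1^5; δ1: rk 10, SNF 1^9·2
Ȟ^0: (6−5)−0=1 ⇒ Z
Ȟ^1: (15−10)−5=0 ⇒ 0
Ȟ^2: (10−0)−10=0 plus torsion [2] ⇒ Z/2


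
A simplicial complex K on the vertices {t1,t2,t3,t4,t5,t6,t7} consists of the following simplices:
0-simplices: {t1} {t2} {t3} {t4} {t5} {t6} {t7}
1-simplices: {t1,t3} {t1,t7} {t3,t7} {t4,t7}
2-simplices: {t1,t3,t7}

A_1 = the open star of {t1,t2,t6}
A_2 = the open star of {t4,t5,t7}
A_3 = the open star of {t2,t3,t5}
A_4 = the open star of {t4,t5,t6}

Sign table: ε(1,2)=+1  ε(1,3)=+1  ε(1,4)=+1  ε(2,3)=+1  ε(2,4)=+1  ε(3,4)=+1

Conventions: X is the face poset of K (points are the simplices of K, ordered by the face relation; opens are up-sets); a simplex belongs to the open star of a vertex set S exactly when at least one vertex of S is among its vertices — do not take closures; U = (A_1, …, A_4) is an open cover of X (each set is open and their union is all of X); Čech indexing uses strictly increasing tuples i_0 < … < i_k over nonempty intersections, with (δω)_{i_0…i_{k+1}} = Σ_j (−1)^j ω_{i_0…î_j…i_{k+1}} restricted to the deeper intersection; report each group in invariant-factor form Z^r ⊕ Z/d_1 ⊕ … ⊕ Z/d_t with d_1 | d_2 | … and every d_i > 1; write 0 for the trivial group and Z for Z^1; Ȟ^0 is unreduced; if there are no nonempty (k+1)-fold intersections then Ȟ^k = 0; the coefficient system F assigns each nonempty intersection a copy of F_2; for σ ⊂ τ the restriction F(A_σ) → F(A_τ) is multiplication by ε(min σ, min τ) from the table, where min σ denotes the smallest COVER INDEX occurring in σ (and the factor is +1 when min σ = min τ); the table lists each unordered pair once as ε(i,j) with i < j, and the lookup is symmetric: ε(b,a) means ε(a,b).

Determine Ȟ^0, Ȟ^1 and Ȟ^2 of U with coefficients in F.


cover nerve:
  A1={{t1},{t2},{t6},{t1,t3},{t1,t7},{t1,t3,t7}} A2={{t4},{t5},{t7},{t1,t7},{t3,t7},{t4,t7},{t1,t3,t7}} A3={{t2},{t3},{t5},{t1,t3},{t3,t7},{t1,t3,t7}} A4={{t4},{t5},{t6},{t4,t7}}
  A12={{t1,t7},{t1,t3,t7}} A13={{t2},{t1,t3},{t1,t3,t7}} A14={{t6}} A23={{t5},{t3,t7},{t1,t3,t7}} A24={{t4},{t5},{t4,t7}} A34={{t5}}
  A123={{t1,t3,t7}} A234={{t5}}
C dims 4,6,2; δ0: rk_F2 3; δ1: rk_F2 2
Ȟ^0: (4−3)−0=1 ⇒ Z/2
Ȟ^1: (6−2)−3=1 ⇒ Z/2
Ȟ^2: (2−0)−2=0 ⇒ 0

Ȟ^0 ≅ Z/2,  Ȟ^1 ≅ Z/2,  Ȟ^2 ≅ 0


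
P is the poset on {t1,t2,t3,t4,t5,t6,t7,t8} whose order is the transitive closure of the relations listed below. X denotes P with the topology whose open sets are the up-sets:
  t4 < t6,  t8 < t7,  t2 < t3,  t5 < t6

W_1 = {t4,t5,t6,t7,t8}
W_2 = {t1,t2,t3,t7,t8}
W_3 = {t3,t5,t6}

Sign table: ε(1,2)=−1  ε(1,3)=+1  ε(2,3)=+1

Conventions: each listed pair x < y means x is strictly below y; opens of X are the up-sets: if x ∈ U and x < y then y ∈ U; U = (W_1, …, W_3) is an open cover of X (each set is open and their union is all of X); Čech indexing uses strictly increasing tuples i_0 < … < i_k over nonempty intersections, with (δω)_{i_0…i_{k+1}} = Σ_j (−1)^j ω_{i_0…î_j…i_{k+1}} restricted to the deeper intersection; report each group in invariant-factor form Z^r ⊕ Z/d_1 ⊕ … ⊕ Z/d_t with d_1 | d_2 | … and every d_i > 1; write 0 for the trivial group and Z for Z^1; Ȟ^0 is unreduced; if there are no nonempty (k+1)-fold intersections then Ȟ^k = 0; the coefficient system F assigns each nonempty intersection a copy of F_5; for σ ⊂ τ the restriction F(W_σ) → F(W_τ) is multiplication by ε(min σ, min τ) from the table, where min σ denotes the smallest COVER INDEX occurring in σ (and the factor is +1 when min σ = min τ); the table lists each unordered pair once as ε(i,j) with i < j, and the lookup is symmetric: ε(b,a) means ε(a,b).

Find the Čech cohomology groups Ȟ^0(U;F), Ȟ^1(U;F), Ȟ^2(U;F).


nerve simplices:
  W12={t7,t8} W13={t5,t6} W23={t3}
C dims 3,3; δ0: rk_F5 3
degree 0: 3−3−0 = 0 → Ȟ^0 ≅ 0
degree 1: 3−0−3 = 0 → Ȟ^1 ≅ 0
degree 2: 0−0−0 = 0 → Ȟ^2 ≅ 0

Ȟ^0(U;F) ≅ 0, Ȟ^1(U;F) ≅ 0, Ȟ^2(U;F) ≅ 0


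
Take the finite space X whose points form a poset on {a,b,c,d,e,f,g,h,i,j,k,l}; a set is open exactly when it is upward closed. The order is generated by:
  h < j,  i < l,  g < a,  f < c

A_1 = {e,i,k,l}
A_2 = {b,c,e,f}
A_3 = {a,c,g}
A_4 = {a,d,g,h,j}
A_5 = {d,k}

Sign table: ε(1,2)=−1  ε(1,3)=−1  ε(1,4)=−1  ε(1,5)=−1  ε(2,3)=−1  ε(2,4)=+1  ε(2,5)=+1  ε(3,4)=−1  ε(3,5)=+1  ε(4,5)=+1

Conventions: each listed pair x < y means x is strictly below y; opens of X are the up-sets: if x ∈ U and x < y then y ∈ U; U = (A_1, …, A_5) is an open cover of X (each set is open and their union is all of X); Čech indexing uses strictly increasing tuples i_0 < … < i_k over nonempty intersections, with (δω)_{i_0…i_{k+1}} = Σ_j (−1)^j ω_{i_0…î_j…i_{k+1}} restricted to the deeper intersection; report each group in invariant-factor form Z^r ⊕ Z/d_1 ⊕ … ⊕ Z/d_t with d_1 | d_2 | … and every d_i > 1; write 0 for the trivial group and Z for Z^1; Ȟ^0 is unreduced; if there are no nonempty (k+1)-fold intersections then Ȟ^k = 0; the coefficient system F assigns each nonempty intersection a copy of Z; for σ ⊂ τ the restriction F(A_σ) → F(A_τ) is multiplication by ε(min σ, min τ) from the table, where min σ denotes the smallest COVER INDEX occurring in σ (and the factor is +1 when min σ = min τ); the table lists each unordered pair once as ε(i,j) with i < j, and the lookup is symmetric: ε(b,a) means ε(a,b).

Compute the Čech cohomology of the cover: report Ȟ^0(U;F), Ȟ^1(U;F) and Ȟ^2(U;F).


Ȟ^0 ≅ Z, Ȟ^1 ≅ Z, Ȟ^2 ≅ 0

nerve simplices:
  A12={e} A15={k} A23={c} A34={a,g} A45={d}
C dims 5,5; δ0: rk 4, SNF 1^4
degree 0: 5−4−0 = 1 → Ȟ^0 ≅ Z
degree 1: 5−0−4 = 1 → Ȟ^1 ≅ Z
degree 2: 0−0−0 = 0 → Ȟ^2 ≅ 0


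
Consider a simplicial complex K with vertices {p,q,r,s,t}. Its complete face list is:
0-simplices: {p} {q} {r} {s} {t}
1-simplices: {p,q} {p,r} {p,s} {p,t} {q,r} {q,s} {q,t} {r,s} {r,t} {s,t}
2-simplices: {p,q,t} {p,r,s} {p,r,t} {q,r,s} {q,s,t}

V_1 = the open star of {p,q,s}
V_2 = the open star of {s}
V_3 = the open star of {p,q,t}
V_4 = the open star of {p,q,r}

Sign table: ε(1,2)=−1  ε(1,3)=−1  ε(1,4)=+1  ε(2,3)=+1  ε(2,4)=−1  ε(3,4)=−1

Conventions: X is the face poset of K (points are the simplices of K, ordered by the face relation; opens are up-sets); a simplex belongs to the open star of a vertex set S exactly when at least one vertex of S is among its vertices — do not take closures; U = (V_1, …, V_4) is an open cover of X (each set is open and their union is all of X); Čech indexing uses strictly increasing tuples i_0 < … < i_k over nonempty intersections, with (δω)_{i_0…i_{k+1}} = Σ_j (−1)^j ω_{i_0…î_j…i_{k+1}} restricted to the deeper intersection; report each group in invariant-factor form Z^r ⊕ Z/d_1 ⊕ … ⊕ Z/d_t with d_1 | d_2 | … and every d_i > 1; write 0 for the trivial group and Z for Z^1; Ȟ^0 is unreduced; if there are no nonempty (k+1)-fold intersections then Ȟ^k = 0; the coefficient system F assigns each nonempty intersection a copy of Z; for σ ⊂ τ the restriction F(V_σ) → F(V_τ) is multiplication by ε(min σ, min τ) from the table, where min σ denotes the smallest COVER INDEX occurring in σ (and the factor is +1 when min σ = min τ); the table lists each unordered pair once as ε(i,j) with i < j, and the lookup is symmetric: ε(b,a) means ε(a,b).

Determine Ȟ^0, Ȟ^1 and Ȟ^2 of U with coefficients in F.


cover nerve:
  V1={{p},{q},{s},{p,q},{p,r},{p,s},{p,t},{q,r},{q,s},{q,t},{r,s},{s,t},{p,q,t},{p,r,s},{p,r,t},{q,r,s},{q,s,t}} V2={{s},{p,s},{q,s},{r,s},{s,t},{p,r,s},{q,r,s},{q,s,t}} V3={{p},{q},{t},{p,q},{p,r},{p,s},{p,t},{q,r},{q,s},{q,t},{r,t},{s,t},{p,q,t},{p,r,s},{p,r,t},{q,r,s},{q,s,t}} V4={{p},{q},{r},{p,q},{p,r},{p,s},{p,t},{q,r},{q,s},{q,t},{r,s},{r,t},{p,q,t},{p,r,s},{p,r,t},{q,r,s},{q,s,t}}
  V12={{s},{p,s},{q,s},{r,s},{s,t},{p,r,s},{q,r,s},{q,s,t}} V13={{p},{q},{p,q},{p,r},{p,s},{p,t},{q,r},{q,s},{q,t},{s,t},{p,q,t},{p,r,s},{p,r,t},{q,r,s},{q,s,t}} V14={{p},{q},{p,q},{p,r},{p,s},{p,t},{q,r},{q,s},{q,t},{r,s},{p,q,t},{p,r,s},{p,r,t},{q,r,s},{q,s,t}} V23={{p,s},{q,s},{s,t},{p,r,s},{q,r,s},{q,s,t}} V24={{p,s},{q,s},{r,s},{p,r,s},{q,r,s},{q,s,t}} V34={{p},{q},{p,q},{p,r},{p,s},{p,t},{q,r},{q,s},{q,t},{r,t},{p,q,t},{p,r,s},{p,r,t},{q,r,s},{q,s,t}}
  V123={{p,s},{q,s},{s,t},{p,r,s},{q,r,s},{q,s,t}} V124={{p,s},{q,s},{r,s},{p,r,s},{q,r,s},{q,s,t}} V134={{p},{q},{p,q},{p,r},{p,s},{p,t},{q,r},{q,s},{q,t},{p,q,t},{p,r,s},{p,r,t},{q,r,s},{q,s,t}} V234={{p,s},{q,s},{p,r,s},{q,r,s},{q,s,t}}
  V1234={{p,s},{q,s},{p,r,s},{q,r,s},{q,s,t}}
C dims 4,6,4,1; δ0: rk 3, SNF 1^3; δ1: rk 3, SNF 1^3; δ2: rk 1, SNF 1^1
Ȟ^0: (4−3)−0=1 ⇒ Z
Ȟ^1: (6−3)−3=0 ⇒ 0
Ȟ^2: (4−1)−3=0 ⇒ 0

Ȟ^0 ≅ Z; Ȟ^1 ≅ 0; Ȟ^2 ≅ 0


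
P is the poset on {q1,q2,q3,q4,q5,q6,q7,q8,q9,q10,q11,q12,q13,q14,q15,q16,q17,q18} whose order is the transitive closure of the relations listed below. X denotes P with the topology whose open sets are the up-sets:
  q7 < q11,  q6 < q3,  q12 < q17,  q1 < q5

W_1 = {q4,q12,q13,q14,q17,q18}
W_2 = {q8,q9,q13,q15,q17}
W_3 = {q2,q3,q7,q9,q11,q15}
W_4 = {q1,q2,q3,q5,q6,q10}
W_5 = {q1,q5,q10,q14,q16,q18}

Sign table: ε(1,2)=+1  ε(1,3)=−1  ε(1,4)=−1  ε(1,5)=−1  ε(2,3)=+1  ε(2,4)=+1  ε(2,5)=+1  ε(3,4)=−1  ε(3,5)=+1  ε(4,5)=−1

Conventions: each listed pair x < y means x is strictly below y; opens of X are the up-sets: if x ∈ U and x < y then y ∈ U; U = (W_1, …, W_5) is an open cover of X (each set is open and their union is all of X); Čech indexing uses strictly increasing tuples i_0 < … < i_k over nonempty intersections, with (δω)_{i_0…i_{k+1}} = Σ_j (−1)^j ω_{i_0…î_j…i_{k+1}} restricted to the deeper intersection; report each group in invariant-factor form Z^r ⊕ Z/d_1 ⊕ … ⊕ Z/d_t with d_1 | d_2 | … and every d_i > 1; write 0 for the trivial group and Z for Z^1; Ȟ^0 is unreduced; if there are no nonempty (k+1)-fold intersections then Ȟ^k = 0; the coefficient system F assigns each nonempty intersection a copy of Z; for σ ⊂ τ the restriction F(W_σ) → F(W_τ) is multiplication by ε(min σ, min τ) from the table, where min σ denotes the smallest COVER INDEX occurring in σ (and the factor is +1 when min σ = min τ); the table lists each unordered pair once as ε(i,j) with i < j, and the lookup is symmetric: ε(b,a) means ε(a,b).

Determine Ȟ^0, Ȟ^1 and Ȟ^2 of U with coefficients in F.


nonempty overlaps:
  W12={q13,q17} W15={q14,q18} W23={q9,q15} W34={q2,q3} W45={q1,q5,q10}
C dims 5,5; δ0: rk 5, SNF 1^4·2
degree 0: 5−5−0 = 0 → Ȟ^0 ≅ 0
degree 1: 5−0−5 = 0 plus torsion [2] → Ȟ^1 ≅ Z/2
degree 2: 0−0−0 = 0 → Ȟ^2 ≅ 0

Ȟ^0 ≅ 0, Ȟ^1 ≅ Z/2, Ȟ^2 ≅ 0


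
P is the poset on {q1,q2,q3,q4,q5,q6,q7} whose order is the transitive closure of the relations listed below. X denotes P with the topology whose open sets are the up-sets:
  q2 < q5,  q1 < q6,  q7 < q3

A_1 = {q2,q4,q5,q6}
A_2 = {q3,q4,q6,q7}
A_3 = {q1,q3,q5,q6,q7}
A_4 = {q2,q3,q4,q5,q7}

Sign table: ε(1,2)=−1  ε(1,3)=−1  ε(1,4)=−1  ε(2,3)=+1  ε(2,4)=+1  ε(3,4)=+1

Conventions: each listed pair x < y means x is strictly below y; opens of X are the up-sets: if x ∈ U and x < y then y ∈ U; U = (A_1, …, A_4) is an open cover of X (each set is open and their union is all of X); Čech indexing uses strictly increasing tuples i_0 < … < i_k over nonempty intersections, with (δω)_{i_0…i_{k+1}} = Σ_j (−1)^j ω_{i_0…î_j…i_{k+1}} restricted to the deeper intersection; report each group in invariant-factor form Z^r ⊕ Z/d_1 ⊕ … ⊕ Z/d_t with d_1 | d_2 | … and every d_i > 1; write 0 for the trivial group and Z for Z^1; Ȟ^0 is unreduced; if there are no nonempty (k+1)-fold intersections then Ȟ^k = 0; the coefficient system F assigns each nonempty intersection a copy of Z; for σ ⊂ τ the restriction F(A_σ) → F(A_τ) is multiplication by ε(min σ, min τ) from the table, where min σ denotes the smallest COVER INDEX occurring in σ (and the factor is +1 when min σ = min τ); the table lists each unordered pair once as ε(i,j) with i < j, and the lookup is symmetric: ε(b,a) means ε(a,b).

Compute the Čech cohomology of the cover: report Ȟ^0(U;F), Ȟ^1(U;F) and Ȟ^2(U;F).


nonempty overlaps:
  A12={q4,q6} A13={q5,q6} A14={q2,q4,q5} A23={q3,q6,q7} A24={q3,q4,q7} A34={q3,q5,q7}
  A123={q6} A124={q4} A134={q5} A234={q3,q7}
C dims 4,6,4; δ0: rk 3, SNF 1^3; δ1: rk 3, SNF 1^3
degree 0: 4−3−0 = 1 → Ȟ^0 ≅ Z
degree 1: 6−3−3 = 0 → Ȟ^1 ≅ 0
degree 2: 4−0−3 = 1 → Ȟ^2 ≅ Z

Ȟ^0 = Z,  Ȟ^1 = 0,  Ȟ^2 = Z
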